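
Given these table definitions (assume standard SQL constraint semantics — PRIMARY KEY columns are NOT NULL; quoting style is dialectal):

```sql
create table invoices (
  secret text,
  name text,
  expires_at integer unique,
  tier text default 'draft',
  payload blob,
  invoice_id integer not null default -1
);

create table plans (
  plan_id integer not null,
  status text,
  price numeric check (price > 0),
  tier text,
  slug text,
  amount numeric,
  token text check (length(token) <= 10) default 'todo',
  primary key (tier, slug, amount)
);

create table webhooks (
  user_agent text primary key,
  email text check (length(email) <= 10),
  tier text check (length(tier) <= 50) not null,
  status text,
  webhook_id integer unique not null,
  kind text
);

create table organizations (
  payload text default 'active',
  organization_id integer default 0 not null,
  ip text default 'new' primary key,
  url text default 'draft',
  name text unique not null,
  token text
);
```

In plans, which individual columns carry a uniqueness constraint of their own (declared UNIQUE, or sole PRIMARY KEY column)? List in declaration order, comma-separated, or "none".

- plan_id: no UNIQUE or single-column PK constraint.
- status: no UNIQUE or single-column PK constraint.
- price: no UNIQUE or single-column PK constraint.
- tier: part of a composite PRIMARY KEY — only the tuple is unique, not this column on its own.
- slug: part of a composite PRIMARY KEY — only the tuple is unique, not this column on its own.
- amount: part of a composite PRIMARY KEY — only the tuple is unique, not this column on its own.
- token: no UNIQUE or single-column PK constraint.

none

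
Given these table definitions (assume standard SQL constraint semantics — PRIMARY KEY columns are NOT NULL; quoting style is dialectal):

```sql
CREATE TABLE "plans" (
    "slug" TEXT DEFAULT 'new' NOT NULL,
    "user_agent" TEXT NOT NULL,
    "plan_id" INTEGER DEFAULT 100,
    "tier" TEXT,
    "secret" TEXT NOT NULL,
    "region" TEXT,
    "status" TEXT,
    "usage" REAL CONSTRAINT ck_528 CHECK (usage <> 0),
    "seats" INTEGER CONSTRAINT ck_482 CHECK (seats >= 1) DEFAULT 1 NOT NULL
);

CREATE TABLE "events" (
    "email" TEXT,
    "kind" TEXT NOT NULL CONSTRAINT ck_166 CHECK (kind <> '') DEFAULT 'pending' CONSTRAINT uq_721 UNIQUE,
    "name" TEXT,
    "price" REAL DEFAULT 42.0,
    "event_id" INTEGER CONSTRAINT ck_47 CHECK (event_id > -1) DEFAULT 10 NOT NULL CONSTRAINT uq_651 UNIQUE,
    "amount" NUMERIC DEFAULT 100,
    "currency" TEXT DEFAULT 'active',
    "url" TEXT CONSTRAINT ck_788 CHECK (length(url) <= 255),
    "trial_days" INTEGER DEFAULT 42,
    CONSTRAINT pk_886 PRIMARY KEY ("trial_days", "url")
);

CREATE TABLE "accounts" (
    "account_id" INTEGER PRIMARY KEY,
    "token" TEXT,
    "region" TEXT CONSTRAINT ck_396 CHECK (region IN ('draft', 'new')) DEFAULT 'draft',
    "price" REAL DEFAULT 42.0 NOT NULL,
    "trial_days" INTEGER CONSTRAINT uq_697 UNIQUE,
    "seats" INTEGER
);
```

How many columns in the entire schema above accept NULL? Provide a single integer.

plans: 5 nullable (plan_id, tier, region, status, usage — PK none and explicit NOT NULL columns excluded).
events: 5 nullable (email, name, price, amount, currency — PK (trial_days, url) and explicit NOT NULL columns excluded).
accounts: 4 nullable (token, region, trial_days, seats — PK (account_id) and explicit NOT NULL columns excluded).
Total: 5 + 5 + 4 = 14.

14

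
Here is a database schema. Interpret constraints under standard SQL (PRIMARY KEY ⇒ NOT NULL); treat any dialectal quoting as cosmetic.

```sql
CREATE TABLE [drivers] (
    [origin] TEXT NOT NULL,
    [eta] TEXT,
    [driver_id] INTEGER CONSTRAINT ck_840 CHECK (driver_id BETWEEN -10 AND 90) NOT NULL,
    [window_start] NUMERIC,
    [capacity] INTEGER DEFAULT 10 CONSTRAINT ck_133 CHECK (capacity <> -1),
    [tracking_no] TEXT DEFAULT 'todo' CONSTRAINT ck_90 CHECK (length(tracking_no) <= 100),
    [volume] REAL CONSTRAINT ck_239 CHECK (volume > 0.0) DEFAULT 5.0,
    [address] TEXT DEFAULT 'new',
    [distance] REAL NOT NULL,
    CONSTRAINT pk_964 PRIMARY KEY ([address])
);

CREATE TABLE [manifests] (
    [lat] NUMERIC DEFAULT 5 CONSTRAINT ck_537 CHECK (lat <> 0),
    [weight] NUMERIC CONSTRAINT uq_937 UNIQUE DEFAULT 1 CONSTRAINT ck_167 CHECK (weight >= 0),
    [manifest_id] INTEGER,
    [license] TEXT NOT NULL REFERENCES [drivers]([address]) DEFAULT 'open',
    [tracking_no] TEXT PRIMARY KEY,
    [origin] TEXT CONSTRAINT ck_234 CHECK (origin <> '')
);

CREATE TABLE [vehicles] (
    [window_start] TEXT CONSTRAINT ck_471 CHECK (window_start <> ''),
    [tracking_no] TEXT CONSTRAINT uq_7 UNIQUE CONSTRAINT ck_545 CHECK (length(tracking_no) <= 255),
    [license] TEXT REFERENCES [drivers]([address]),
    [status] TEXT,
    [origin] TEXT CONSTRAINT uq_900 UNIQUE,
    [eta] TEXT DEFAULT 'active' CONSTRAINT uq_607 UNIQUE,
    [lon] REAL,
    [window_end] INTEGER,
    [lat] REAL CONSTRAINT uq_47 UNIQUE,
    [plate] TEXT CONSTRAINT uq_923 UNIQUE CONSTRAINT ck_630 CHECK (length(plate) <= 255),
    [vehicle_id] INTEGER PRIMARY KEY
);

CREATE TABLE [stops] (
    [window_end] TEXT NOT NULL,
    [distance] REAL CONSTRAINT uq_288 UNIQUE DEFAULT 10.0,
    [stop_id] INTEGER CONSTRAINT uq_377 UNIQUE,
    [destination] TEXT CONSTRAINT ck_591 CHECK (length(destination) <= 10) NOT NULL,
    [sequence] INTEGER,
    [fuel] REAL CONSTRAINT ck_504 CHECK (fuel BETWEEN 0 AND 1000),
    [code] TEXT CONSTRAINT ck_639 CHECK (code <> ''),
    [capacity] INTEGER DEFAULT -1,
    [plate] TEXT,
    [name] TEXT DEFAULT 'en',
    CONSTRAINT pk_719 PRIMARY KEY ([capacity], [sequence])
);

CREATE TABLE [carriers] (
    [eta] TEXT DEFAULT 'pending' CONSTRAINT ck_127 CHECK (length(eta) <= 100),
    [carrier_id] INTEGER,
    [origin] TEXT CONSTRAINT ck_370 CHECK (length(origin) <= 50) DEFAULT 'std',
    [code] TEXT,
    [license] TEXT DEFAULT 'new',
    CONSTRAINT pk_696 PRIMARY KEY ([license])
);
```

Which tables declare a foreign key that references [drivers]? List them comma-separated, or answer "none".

manifests, vehicles

- manifests.license references drivers(address).
- vehicles.license references drivers(address).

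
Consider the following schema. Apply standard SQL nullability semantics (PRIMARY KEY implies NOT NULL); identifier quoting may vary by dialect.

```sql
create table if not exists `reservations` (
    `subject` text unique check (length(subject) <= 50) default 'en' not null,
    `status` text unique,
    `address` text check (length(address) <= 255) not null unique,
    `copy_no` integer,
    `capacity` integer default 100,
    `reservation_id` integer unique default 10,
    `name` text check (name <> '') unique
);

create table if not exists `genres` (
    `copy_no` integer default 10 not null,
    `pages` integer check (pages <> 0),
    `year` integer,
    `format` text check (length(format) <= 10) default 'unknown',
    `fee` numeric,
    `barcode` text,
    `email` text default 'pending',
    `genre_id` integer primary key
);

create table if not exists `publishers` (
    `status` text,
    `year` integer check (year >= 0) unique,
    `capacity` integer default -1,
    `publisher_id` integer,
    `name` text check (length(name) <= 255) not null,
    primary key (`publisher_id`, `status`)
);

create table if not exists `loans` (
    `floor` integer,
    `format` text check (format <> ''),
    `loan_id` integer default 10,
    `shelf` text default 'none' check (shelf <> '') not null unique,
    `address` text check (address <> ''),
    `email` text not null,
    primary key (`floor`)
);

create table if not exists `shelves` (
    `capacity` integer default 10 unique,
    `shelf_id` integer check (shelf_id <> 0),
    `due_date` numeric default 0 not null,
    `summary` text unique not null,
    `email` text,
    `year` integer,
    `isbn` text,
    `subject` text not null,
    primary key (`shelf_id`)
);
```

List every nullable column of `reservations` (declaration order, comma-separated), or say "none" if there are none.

status, copy_no, capacity, reservation_id, name

- subject: declared NOT NULL → not nullable.
- status: UNIQUE does not imply NOT NULL → nullable.
- address: declared NOT NULL → not nullable.
- copy_no: no NOT NULL constraint applies → nullable.
- capacity: DEFAULT only fills an omitted column; an explicit NULL is still allowed → nullable.
- reservation_id: UNIQUE does not imply NOT NULL → nullable.
- name: CHECK does not forbid NULL (a CHECK constraint passes when its expression is NULL) → nullable.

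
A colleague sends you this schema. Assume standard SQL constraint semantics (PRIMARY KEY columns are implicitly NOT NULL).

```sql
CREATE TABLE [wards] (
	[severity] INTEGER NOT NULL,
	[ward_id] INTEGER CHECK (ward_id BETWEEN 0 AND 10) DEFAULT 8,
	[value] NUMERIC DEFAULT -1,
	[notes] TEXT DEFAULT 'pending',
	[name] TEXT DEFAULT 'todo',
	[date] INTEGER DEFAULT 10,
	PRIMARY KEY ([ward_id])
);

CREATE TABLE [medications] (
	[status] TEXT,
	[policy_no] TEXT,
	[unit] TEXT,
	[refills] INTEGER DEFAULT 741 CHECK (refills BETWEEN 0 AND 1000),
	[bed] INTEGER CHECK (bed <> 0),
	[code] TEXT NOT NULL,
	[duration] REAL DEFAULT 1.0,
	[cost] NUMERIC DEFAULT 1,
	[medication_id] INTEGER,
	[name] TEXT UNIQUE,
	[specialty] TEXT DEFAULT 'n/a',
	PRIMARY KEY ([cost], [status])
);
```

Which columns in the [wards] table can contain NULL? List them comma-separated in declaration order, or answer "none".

value, notes, name, date

- severity: declared NOT NULL → not nullable.
- ward_id: part of the PRIMARY KEY, which implies NOT NULL → not nullable.
- value: DEFAULT only fills an omitted column; an explicit NULL is still allowed → nullable.
- notes: DEFAULT only fills an omitted column; an explicit NULL is still allowed → nullable.
- name: DEFAULT only fills an omitted column; an explicit NULL is still allowed → nullable.
- date: DEFAULT only fills an omitted column; an explicit NULL is still allowed → nullable.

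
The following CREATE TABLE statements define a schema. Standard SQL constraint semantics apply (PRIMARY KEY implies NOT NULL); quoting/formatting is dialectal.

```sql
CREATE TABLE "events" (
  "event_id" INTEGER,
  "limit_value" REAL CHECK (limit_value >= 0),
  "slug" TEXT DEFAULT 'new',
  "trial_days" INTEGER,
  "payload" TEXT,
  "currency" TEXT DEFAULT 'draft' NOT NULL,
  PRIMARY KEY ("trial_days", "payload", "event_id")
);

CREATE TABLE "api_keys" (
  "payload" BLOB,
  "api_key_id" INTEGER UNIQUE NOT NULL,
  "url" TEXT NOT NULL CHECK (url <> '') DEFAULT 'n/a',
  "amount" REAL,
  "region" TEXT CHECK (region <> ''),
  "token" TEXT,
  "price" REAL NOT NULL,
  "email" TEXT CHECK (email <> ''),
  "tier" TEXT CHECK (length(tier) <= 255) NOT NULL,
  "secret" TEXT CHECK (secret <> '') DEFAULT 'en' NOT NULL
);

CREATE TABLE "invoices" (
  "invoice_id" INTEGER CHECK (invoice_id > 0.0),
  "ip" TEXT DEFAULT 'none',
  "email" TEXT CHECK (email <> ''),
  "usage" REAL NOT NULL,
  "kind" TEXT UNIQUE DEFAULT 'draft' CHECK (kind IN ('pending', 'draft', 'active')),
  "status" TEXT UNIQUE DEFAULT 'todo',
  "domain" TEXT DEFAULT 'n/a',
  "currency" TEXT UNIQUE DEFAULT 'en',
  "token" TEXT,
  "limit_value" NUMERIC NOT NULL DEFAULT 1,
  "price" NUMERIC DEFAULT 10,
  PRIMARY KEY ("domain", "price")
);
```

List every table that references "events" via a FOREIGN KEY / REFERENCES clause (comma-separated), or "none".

none

No REFERENCES clause anywhere in the schema names events.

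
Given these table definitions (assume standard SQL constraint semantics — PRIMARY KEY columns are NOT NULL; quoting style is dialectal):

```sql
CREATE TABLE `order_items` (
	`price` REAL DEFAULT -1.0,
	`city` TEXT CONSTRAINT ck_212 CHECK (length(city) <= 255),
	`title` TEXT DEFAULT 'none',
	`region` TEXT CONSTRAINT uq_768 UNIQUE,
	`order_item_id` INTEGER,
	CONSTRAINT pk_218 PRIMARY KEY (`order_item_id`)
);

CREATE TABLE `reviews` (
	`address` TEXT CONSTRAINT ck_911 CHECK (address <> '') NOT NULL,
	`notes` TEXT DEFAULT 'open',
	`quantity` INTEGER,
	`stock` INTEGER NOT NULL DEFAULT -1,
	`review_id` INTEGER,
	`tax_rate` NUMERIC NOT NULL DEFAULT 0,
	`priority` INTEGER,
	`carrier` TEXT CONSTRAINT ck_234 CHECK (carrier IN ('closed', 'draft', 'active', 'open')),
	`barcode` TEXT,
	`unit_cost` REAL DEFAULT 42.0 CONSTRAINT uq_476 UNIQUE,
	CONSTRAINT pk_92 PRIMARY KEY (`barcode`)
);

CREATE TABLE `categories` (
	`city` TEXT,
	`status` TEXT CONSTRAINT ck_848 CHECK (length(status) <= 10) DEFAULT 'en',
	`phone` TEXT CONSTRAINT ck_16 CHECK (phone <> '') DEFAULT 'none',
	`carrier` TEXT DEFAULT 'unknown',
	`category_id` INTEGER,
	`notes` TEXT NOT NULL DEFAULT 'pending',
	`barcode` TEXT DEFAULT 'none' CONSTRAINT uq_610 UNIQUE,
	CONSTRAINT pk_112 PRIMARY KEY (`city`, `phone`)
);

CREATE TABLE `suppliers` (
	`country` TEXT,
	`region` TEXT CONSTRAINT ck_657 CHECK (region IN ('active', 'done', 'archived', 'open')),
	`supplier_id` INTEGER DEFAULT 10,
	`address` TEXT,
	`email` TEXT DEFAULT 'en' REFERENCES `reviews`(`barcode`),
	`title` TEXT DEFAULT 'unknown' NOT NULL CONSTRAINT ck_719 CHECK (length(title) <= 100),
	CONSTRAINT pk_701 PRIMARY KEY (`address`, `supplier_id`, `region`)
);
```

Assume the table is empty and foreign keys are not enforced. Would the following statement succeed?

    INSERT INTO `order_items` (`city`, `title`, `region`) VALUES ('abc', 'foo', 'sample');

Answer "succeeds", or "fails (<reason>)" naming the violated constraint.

order_item_id is omitted from the column list and has no DEFAULT, so it would receive NULL.
But order_item_id is part of the PRIMARY KEY (implied NOT NULL).

fails (NOT NULL on order_item_id)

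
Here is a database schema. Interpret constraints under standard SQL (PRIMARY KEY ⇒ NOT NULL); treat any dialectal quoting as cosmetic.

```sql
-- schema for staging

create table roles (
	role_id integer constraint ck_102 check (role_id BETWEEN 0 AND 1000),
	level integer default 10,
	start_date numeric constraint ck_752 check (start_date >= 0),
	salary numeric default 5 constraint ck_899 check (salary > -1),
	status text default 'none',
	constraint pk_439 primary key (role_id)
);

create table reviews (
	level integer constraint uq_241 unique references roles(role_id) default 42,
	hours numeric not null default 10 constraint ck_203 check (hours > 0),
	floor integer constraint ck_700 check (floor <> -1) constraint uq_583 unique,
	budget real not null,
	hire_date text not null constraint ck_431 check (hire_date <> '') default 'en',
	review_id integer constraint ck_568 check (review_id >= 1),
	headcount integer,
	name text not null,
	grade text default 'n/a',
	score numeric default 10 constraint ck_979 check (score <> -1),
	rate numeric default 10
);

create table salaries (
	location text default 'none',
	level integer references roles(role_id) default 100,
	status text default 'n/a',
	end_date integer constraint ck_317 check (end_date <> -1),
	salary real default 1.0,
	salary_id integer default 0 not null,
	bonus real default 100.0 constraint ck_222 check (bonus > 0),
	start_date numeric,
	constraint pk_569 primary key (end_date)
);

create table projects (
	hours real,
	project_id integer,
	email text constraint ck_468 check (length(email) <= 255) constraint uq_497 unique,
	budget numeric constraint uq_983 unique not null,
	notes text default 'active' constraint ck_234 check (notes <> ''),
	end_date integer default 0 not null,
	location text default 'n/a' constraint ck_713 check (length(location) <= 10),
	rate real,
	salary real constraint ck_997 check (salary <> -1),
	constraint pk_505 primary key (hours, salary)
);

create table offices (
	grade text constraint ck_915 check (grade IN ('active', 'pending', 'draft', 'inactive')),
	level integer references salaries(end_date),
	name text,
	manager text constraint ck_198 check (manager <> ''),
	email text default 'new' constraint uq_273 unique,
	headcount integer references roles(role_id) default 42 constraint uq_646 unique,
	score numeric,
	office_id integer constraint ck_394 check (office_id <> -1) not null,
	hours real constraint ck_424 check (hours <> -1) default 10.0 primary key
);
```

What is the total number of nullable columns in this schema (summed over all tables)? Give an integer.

roles: 4 nullable (level, start_date, salary, status — PK (role_id) and explicit NOT NULL columns excluded).
reviews: 7 nullable (level, floor, review_id, headcount, grade, score, rate — PK none and explicit NOT NULL columns excluded).
salaries: 6 nullable (location, level, status, salary, bonus, start_date — PK (end_date) and explicit NOT NULL columns excluded).
projects: 5 nullable (project_id, email, notes, location, rate — PK (hours, salary) and explicit NOT NULL columns excluded).
offices: 7 nullable (grade, level, name, manager, email, headcount, score — PK (hours) and explicit NOT NULL columns excluded).
Total: 4 + 7 + 6 + 5 + 7 = 29.

29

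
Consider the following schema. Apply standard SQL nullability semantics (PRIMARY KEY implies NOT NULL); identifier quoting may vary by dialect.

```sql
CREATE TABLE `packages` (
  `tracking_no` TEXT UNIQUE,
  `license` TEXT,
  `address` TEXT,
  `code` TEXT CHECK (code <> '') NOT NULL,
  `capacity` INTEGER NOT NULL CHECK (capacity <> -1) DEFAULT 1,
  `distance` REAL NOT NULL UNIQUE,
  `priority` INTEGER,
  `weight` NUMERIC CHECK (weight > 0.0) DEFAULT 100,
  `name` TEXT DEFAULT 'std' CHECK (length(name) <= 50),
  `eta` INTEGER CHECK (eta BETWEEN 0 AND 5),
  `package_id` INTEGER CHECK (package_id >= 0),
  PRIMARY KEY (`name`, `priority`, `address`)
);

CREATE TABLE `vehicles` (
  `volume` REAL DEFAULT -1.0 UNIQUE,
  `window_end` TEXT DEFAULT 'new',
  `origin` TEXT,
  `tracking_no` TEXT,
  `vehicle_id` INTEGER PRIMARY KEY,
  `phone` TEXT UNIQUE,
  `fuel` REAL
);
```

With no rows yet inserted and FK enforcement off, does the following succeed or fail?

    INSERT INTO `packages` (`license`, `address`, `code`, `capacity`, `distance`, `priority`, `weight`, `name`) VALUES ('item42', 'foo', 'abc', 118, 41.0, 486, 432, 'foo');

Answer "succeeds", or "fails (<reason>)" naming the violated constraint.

succeeds

NOT NULL columns: address is supplied; capacity is supplied; code is supplied; distance is supplied; name is supplied; priority is supplied.
CHECK constraints: 'abc' satisfies (code <> ''); 118 satisfies (capacity <> -1); 432 satisfies (weight > 0.0); 'foo' satisfies (length(name) <= 50).
No constraint is violated.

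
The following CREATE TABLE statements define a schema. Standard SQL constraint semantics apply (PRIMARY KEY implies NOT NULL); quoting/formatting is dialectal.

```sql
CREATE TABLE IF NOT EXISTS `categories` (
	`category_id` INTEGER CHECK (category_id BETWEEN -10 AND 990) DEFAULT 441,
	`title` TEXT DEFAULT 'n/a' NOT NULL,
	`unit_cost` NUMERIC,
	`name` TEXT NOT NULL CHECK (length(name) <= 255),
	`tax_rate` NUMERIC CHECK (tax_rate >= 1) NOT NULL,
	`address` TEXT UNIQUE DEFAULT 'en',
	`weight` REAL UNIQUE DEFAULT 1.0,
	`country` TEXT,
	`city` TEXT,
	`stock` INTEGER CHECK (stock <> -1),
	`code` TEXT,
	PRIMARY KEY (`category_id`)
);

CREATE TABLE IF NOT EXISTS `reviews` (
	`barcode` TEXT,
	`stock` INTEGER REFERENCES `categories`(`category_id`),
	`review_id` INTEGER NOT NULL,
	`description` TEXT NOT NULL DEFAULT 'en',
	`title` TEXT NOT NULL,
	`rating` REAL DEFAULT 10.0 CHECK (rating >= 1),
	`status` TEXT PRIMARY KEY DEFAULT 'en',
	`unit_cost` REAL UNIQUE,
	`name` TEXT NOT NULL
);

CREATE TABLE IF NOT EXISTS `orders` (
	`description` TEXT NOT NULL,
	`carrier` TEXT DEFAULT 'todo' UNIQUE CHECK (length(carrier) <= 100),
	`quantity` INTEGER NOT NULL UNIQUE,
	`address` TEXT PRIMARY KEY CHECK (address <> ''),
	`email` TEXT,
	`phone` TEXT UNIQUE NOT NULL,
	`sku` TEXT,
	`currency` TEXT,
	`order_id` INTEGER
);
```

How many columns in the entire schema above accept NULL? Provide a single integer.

categories: 7 nullable (unit_cost, address, weight, country, city, stock, code — PK (category_id) and explicit NOT NULL columns excluded).
reviews: 4 nullable (barcode, stock, rating, unit_cost — PK (status) and explicit NOT NULL columns excluded).
orders: 5 nullable (carrier, email, sku, currency, order_id — PK (address) and explicit NOT NULL columns excluded).
Total: 7 + 4 + 5 = 16.

16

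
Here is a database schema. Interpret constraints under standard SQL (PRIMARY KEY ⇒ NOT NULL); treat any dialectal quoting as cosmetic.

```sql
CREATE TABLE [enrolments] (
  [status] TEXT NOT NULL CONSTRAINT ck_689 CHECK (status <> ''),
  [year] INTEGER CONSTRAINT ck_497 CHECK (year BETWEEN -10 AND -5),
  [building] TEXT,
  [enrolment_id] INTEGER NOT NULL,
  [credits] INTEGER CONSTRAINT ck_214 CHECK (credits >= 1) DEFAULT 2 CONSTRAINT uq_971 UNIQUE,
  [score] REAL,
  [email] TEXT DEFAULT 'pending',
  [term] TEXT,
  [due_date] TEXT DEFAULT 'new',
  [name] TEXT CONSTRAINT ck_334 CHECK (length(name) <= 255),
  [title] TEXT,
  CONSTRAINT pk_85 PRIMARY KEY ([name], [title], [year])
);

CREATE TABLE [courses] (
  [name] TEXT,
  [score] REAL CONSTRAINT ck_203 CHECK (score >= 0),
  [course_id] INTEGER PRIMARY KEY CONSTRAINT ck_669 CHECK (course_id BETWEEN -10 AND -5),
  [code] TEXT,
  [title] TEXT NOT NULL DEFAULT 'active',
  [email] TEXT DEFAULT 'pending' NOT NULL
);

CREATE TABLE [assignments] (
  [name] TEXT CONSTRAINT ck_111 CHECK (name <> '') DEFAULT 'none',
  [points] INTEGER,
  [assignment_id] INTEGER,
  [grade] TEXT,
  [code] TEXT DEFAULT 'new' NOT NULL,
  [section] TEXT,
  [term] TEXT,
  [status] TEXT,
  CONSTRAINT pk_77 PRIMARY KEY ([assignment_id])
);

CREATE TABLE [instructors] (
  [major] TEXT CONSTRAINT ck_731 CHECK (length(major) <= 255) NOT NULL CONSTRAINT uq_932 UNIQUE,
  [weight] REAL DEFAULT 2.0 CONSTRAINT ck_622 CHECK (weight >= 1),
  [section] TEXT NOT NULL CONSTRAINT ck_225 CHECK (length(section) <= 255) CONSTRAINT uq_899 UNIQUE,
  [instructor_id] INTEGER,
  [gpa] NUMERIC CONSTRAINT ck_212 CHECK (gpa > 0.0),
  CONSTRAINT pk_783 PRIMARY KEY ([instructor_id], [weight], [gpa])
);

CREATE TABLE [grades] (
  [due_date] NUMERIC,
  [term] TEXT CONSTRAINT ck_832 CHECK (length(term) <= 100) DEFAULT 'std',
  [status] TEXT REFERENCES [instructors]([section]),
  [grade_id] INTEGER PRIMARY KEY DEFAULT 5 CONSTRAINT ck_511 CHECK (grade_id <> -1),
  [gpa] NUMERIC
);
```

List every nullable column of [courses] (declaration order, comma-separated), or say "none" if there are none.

- name: no NOT NULL constraint applies → nullable.
- score: CHECK does not forbid NULL (a CHECK constraint passes when its expression is NULL) → nullable.
- course_id: part of the PRIMARY KEY, which implies NOT NULL → not nullable.
- code: no NOT NULL constraint applies → nullable.
- title: declared NOT NULL → not nullable.
- email: declared NOT NULL → not nullable.

name, score, code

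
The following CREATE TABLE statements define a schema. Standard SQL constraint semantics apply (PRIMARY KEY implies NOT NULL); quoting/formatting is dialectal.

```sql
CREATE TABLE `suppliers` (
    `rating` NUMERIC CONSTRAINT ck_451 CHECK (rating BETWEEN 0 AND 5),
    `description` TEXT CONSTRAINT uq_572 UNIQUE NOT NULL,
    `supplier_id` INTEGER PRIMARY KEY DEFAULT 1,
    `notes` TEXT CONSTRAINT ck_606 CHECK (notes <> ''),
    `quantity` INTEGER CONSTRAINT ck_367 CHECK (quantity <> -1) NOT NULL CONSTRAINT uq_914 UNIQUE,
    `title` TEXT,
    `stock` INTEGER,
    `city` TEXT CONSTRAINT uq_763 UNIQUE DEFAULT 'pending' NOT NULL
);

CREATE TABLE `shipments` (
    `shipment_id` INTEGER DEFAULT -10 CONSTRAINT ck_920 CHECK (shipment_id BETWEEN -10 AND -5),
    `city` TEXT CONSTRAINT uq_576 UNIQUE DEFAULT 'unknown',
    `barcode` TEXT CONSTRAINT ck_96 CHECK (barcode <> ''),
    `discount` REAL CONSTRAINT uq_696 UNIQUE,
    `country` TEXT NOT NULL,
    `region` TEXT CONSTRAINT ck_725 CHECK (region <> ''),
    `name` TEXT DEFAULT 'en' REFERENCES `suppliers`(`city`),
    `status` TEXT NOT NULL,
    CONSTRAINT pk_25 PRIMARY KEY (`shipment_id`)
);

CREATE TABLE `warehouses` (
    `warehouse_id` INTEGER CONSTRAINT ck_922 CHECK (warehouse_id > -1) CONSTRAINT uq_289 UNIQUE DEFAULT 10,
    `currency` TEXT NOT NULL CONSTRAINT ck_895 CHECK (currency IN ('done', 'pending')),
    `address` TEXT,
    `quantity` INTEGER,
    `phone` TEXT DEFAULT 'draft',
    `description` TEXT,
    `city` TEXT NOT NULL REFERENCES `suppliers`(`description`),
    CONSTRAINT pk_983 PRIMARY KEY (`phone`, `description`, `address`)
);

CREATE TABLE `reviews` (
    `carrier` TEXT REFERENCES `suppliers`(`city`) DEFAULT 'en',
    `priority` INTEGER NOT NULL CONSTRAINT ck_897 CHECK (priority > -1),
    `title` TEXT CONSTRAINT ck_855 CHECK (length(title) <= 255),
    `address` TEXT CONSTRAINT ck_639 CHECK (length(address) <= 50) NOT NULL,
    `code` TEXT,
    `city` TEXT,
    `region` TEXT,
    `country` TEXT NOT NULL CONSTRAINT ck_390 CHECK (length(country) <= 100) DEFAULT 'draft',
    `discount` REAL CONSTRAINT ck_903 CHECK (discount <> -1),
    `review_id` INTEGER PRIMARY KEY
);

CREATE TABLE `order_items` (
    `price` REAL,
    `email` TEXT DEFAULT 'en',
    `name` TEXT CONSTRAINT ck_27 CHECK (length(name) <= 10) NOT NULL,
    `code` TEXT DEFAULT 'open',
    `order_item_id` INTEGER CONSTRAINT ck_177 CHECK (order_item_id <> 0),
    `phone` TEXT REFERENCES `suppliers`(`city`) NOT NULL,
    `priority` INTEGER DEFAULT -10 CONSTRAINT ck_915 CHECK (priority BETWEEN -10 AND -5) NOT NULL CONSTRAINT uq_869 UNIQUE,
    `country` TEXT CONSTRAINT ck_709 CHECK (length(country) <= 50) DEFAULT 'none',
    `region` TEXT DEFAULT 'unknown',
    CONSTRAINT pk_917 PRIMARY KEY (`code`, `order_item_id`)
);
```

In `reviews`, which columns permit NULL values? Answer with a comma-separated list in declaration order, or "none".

- carrier: a foreign key column may be NULL unless separately constrained → nullable.
- priority: declared NOT NULL → not nullable.
- title: CHECK does not forbid NULL (a CHECK constraint passes when its expression is NULL) → nullable.
- address: declared NOT NULL → not nullable.
- code: no NOT NULL constraint applies → nullable.
- city: no NOT NULL constraint applies → nullable.
- region: no NOT NULL constraint applies → nullable.
- country: declared NOT NULL → not nullable.
- discount: CHECK does not forbid NULL (a CHECK constraint passes when its expression is NULL) → nullable.
- review_id: part of the PRIMARY KEY, which implies NOT NULL → not nullable.

carrier, title, code, city, region, discount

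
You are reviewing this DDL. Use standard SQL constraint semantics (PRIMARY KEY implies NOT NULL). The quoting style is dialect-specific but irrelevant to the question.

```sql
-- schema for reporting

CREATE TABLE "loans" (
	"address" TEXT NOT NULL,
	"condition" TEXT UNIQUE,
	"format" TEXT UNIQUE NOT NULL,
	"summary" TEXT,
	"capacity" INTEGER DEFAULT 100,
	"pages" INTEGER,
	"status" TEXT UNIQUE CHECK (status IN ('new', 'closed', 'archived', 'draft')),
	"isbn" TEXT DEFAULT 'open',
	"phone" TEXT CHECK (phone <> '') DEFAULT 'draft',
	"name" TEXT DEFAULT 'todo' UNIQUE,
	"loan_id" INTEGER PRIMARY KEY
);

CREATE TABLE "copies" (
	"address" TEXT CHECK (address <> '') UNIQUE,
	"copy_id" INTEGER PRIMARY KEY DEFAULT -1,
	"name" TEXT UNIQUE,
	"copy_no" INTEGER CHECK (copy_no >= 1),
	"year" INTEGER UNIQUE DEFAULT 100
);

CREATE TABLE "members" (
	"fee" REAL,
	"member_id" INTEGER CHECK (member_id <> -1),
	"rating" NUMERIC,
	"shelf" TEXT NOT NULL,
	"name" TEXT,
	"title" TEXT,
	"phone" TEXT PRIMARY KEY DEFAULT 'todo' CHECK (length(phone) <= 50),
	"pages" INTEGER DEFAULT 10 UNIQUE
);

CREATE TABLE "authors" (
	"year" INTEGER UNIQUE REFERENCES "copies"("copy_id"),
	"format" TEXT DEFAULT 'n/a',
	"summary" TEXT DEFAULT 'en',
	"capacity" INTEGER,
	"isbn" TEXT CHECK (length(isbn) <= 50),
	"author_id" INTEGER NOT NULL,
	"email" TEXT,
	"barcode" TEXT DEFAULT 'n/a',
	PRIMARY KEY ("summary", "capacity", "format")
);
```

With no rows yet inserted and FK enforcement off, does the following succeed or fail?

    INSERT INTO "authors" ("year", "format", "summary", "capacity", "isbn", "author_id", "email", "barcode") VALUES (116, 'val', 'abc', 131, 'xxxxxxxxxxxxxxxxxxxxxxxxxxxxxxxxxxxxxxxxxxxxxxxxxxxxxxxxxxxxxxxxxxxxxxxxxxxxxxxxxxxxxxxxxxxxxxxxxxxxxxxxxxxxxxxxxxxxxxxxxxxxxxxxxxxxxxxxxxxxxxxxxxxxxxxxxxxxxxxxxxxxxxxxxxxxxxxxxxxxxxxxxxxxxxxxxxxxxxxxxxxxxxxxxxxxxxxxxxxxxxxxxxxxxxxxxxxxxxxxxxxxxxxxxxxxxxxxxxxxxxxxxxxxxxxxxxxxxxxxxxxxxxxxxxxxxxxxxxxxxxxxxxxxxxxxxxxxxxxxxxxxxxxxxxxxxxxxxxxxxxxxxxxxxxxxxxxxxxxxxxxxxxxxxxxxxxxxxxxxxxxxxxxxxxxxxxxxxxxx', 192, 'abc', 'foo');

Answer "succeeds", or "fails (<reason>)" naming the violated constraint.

The value 'xxxxxxxxxxxxxxxxxxxxxxxxxxxxxxxxxxxxxxxxxxxxxxxxxxxxxxxxxxxxxxxxxxxxxxxxxxxxxxxxxxxxxxxxxxxxxxxxxxxxxxxxxxxxxxxxxxxxxxxxxxxxxxxxxxxxxxxxxxxxxxxxxxxxxxxxxxxxxxxxxxxxxxxxxxxxxxxxxxxxxxxxxxxxxxxxxxxxxxxxxxxxxxxxxxxxxxxxxxxxxxxxxxxxxxxxxxxxxxxxxxxxxxxxxxxxxxxxxxxxxxxxxxxxxxxxxxxxxxxxxxxxxxxxxxxxxxxxxxxxxxxxxxxxxxxxxxxxxxxxxxxxxxxxxxxxxxxxxxxxxxxxxxxxxxxxxxxxxxxxxxxxxxxxxxxxxxxxxxxxxxxxxxxxxxxxxxxxxxxx' for isbn violates CHECK (length(isbn) <= 50).

fails (CHECK on isbn)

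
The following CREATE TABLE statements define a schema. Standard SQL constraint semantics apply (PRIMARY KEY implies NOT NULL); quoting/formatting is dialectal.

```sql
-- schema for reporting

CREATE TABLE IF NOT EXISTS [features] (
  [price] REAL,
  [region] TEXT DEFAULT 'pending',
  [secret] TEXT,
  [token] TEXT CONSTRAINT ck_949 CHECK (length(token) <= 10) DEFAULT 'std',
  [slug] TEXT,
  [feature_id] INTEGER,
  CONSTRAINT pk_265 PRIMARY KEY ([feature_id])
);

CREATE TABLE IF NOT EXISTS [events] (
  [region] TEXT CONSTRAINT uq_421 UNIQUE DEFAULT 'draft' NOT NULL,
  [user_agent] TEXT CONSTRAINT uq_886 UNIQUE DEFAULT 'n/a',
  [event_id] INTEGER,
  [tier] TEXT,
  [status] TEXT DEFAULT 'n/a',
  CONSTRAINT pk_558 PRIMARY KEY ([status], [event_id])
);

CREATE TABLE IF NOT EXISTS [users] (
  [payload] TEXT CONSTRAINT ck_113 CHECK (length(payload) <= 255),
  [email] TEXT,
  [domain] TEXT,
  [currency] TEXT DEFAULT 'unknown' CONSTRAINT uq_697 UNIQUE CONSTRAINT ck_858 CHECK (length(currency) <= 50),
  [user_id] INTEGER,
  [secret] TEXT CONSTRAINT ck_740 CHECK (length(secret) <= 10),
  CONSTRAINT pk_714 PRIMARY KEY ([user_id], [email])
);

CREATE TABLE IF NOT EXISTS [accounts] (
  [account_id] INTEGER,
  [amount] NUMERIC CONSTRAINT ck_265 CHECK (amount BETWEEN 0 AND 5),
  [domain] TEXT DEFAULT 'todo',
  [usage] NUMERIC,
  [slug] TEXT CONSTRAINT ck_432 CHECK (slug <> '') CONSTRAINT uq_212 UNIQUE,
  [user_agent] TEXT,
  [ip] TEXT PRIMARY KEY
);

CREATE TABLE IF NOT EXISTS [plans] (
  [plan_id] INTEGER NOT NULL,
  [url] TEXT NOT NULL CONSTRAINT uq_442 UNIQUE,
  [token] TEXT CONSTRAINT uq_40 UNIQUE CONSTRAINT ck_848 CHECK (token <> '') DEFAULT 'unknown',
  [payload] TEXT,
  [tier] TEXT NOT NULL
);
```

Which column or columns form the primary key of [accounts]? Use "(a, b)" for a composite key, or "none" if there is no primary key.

ip is declared PRIMARY KEY inline on the column.

ip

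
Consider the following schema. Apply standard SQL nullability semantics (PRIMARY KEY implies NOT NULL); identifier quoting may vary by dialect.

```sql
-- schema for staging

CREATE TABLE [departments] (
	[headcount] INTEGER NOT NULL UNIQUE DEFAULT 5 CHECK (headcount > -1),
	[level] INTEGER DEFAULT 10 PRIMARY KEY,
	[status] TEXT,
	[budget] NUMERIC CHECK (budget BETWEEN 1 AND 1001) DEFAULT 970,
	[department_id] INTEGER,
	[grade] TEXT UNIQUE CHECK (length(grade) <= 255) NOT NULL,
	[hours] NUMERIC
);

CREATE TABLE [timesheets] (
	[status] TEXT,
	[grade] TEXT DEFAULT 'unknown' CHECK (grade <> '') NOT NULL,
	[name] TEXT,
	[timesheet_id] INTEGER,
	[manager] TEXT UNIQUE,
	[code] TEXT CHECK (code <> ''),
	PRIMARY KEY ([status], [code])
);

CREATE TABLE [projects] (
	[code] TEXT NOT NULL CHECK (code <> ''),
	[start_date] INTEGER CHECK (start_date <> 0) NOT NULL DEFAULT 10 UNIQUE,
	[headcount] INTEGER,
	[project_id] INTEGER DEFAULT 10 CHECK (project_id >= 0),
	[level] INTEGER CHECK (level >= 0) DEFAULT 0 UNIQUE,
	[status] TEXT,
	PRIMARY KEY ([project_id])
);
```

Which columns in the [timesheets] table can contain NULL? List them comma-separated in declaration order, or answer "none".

name, timesheet_id, manager

- status: part of the PRIMARY KEY, which implies NOT NULL → not nullable.
- grade: declared NOT NULL → not nullable.
- name: no NOT NULL constraint applies → nullable.
- timesheet_id: no NOT NULL constraint applies → nullable.
- manager: UNIQUE does not imply NOT NULL → nullable.
- code: part of the PRIMARY KEY, which implies NOT NULL → not nullable.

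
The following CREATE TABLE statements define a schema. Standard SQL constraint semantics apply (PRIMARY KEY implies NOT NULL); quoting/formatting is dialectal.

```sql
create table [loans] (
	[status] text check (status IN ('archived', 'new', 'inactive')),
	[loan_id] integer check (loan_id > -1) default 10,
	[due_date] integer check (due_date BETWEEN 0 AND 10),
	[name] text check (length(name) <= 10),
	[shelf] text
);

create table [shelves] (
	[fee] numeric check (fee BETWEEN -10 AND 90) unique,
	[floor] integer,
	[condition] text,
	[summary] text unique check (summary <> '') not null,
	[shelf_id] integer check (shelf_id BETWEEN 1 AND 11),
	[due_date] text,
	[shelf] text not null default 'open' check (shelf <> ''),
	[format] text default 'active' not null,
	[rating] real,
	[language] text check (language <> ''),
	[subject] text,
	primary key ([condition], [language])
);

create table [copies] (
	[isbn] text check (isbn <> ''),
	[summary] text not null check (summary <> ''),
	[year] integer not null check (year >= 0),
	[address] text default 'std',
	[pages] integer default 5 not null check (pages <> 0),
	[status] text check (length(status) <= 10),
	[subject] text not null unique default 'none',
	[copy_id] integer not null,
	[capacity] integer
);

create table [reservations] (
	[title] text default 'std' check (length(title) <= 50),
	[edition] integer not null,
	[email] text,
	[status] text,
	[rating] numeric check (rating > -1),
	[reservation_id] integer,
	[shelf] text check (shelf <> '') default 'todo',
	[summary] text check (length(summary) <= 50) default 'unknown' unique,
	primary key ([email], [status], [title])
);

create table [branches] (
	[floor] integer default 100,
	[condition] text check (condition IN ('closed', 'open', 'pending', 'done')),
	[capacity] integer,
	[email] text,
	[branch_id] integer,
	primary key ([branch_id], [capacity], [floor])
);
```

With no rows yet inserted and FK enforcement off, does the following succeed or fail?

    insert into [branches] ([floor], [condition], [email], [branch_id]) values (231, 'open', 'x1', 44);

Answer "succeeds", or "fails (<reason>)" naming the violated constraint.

fails (NOT NULL on capacity)

capacity is omitted from the column list and has no DEFAULT, so it would receive NULL.
But capacity is part of the PRIMARY KEY (implied NOT NULL).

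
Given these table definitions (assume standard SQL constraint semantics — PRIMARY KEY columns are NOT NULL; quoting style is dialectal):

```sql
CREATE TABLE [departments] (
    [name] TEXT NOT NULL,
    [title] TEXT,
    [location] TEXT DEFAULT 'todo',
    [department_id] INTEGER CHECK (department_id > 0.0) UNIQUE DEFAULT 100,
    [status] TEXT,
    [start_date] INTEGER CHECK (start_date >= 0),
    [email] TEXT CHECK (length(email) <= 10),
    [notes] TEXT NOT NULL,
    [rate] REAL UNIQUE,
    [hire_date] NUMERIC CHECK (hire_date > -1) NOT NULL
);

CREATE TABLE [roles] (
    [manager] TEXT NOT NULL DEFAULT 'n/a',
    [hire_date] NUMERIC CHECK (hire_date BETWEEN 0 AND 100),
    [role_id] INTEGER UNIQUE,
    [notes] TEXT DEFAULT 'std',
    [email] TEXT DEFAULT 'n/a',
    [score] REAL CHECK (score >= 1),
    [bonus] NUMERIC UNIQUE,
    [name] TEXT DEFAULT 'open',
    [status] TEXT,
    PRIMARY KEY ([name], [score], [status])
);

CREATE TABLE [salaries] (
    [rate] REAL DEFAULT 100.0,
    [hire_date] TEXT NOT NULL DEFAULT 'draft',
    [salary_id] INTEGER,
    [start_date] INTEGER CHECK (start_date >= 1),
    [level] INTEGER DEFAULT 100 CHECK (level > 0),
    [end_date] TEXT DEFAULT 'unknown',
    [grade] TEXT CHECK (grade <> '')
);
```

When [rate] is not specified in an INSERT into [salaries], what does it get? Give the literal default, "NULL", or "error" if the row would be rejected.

rate has an explicit DEFAULT 100.0.
When the column is omitted from an INSERT, that default is used.

100.0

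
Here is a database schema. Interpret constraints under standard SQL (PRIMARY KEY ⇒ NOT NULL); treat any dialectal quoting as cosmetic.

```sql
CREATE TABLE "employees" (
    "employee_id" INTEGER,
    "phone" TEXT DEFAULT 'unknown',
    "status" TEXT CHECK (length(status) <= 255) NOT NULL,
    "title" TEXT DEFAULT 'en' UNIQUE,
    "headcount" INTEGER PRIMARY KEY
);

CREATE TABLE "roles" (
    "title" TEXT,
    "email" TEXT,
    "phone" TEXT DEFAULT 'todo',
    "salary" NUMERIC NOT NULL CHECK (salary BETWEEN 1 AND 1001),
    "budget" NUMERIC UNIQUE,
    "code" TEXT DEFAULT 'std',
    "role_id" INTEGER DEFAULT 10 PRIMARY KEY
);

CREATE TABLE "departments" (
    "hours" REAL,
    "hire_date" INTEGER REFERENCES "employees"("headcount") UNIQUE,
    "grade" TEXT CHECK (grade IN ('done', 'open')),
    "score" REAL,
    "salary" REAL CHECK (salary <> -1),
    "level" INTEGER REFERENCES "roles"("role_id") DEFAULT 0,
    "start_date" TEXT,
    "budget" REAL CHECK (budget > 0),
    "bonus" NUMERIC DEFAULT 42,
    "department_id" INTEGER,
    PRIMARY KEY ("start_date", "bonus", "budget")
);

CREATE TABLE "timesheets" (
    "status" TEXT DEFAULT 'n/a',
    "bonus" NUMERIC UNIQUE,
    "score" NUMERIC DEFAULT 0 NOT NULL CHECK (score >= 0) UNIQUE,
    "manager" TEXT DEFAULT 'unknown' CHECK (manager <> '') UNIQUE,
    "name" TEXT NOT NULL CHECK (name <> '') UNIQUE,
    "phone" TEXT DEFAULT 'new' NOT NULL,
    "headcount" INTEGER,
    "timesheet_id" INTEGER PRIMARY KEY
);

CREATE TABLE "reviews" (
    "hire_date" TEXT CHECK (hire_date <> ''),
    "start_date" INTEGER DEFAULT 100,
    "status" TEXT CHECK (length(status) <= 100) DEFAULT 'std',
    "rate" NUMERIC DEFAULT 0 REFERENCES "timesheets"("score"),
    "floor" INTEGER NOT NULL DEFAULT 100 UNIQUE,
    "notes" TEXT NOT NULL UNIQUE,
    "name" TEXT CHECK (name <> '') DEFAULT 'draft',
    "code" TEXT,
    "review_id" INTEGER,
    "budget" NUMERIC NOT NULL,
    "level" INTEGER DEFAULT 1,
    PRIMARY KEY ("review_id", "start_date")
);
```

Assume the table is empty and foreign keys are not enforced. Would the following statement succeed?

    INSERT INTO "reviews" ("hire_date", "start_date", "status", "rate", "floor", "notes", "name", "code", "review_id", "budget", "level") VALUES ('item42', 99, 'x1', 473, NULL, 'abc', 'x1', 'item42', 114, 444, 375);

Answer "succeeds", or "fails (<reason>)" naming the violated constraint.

floor is explicitly set to NULL, but floor is declared NOT NULL.

fails (NOT NULL on floor)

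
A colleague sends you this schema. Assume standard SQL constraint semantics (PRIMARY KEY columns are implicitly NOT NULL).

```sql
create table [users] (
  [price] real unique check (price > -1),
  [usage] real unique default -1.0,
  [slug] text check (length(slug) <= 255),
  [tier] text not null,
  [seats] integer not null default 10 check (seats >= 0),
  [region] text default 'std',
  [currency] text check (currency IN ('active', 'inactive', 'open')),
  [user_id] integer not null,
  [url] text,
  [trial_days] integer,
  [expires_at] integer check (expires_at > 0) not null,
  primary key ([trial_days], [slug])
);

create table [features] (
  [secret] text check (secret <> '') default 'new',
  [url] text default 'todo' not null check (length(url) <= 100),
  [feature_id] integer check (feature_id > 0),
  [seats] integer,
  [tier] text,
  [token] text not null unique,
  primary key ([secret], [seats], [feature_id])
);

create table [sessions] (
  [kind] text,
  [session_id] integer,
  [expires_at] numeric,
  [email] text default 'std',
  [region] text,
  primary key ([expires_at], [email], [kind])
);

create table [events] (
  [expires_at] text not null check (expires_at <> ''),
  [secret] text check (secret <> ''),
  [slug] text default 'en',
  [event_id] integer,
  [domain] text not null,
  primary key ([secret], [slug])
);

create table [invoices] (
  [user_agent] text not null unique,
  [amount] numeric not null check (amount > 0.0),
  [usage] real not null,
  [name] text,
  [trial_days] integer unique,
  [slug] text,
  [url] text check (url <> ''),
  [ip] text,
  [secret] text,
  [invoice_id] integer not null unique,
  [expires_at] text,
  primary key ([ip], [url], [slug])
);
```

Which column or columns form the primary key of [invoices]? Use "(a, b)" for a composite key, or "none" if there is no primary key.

(ip, url, slug)

A table-level PRIMARY KEY clause names 3 columns: ip, url, slug.
This is a composite key — the combination is unique, not each column individually.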